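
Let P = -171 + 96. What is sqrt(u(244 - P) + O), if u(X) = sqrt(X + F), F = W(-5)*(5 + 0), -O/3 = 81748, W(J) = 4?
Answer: sqrt(-245244 + sqrt(339)) ≈ 495.2*I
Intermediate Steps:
P = -75
O = -245244 (O = -3*81748 = -245244)
F = 20 (F = 4*(5 + 0) = 4*5 = 20)
u(X) = sqrt(20 + X) (u(X) = sqrt(X + 20) = sqrt(20 + X))
sqrt(u(244 - P) + O) = sqrt(sqrt(20 + (244 - 1*(-75))) - 245244) = sqrt(sqrt(20 + (244 + 75)) - 245244) = sqrt(sqrt(20 + 319) - 245244) = sqrt(sqrt(339) - 245244) = sqrt(-245244 + sqrt(339))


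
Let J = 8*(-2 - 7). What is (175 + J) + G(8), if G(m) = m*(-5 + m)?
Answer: 127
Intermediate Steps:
J = -72 (J = 8*(-9) = -72)
(175 + J) + G(8) = (175 - 72) + 8*(-5 + 8) = 103 + 8*3 = 103 + 24 = 127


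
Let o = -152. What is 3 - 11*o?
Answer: 1675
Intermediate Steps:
3 - 11*o = 3 - 11*(-152) = 3 + 1672 = 1675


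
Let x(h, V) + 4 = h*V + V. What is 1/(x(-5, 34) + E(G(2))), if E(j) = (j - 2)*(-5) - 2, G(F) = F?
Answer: -1/142 ≈ -0.0070423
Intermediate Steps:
x(h, V) = -4 + V + V*h (x(h, V) = -4 + (h*V + V) = -4 + (V*h + V) = -4 + (V + V*h) = -4 + V + V*h)
E(j) = 8 - 5*j (E(j) = (-2 + j)*(-5) - 2 = (10 - 5*j) - 2 = 8 - 5*j)
1/(x(-5, 34) + E(G(2))) = 1/((-4 + 34 + 34*(-5)) + (8 - 5*2)) = 1/((-4 + 34 - 170) + (8 - 10)) = 1/(-140 - 2) = 1/(-142) = -1/142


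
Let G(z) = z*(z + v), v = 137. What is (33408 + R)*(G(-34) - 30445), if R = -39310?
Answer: 200355194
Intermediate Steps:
G(z) = z*(137 + z) (G(z) = z*(z + 137) = z*(137 + z))
(33408 + R)*(G(-34) - 30445) = (33408 - 39310)*(-34*(137 - 34) - 30445) = -5902*(-34*103 - 30445) = -5902*(-3502 - 30445) = -5902*(-33947) = 200355194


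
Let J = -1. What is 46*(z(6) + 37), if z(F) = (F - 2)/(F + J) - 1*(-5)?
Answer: 9844/5 ≈ 1968.8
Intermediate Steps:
z(F) = 5 + (-2 + F)/(-1 + F) (z(F) = (F - 2)/(F - 1) - 1*(-5) = (-2 + F)/(-1 + F) + 5 = 5 + (-2 + F)/(-1 + F))
46*(z(6) + 37) = 46*((-7 + 6*6)/(-1 + 6) + 37) = 46*((-7 + 36)/5 + 37) = 46*((⅕)*29 + 37) = 46*(29/5 + 37) = 46*(214/5) = 9844/5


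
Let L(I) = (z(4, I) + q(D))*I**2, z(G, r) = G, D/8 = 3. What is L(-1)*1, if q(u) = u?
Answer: 28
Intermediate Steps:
D = 24 (D = 8*3 = 24)
L(I) = 28*I**2 (L(I) = (4 + 24)*I**2 = 28*I**2)
L(-1)*1 = (28*(-1)**2)*1 = (28*1)*1 = 28*1 = 28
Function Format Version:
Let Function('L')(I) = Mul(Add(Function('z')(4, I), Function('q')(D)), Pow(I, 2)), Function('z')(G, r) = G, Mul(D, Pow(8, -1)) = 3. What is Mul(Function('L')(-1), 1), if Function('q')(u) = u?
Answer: 28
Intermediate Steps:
D = 24 (D = Mul(8, 3) = 24)
Function('L')(I) = Mul(28, Pow(I, 2)) (Function('L')(I) = Mul(Add(4, 24), Pow(I, 2)) = Mul(28, Pow(I, 2)))
Mul(Function('L')(-1), 1) = Mul(Mul(28, Pow(-1, 2)), 1) = Mul(Mul(28, 1), 1) = Mul(28, 1) = 28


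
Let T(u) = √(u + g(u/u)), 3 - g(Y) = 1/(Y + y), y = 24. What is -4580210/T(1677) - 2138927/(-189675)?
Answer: 2138927/189675 - 22901050*√41999/41999 ≈ -1.1174e+5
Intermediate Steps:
g(Y) = 3 - 1/(24 + Y) (g(Y) = 3 - 1/(Y + 24) = 3 - 1/(24 + Y))
T(u) = √(74/25 + u) (T(u) = √(u + (71 + 3*(u/u))/(24 + u/u)) = √(u + (71 + 3*1)/(24 + 1)) = √(u + (71 + 3)/25) = √(u + (1/25)*74) = √(u + 74/25) = √(74/25 + u))
-4580210/T(1677) - 2138927/(-189675) = -4580210*5/√(74 + 25*1677) - 2138927/(-189675) = -4580210*5/√(74 + 41925) - 2138927*(-1/189675) = -4580210*5*√41999/41999 + 2138927/189675 = -22901050*√41999/41999 + 2138927/189675 = 2138927/189675 - 22901050*√41999/41999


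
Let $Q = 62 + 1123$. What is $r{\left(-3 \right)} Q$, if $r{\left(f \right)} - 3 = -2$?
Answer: $1185$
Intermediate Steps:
$r{\left(f \right)} = 1$ ($r{\left(f \right)} = 3 - 2 = 1$)
$Q = 1185$
$r{\left(-3 \right)} Q = 1 \cdot 1185 = 1185$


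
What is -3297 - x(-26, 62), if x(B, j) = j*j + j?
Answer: -7203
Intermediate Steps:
x(B, j) = j + j**2 (x(B, j) = j**2 + j = j + j**2)
-3297 - x(-26, 62) = -3297 - 62*(1 + 62) = -3297 - 62*63 = -3297 - 1*3906 = -3297 - 3906 = -7203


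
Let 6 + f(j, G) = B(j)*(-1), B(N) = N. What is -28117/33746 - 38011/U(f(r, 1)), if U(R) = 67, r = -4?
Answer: -1284603045/2260982 ≈ -568.16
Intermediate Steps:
f(j, G) = -6 - j (f(j, G) = -6 + j*(-1) = -6 - j)
-28117/33746 - 38011/U(f(r, 1)) = -28117/33746 - 38011/67 = -1284603045/2260982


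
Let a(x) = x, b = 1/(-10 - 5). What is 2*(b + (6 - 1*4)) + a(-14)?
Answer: -152/15 ≈ -10.133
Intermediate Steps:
b = -1/15 (b = 1/(-15) = -1/15 ≈ -0.066667)
2*(b + (6 - 1*4)) + a(-14) = 2*(-1/15 + (6 - 1*4)) - 14 = 2*(-1/15 + (6 - 4)) - 14 = 2*(-1/15 + 2) - 14 = 2*(29/15) - 14 = 58/15 - 14 = -152/15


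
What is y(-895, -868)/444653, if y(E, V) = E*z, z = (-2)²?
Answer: -3580/444653 ≈ -0.0080512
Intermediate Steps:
z = 4
y(E, V) = 4*E (y(E, V) = E*4 = 4*E)
y(-895, -868)/444653 = (4*(-895))/444653 = -3580*1/444653 = -3580/444653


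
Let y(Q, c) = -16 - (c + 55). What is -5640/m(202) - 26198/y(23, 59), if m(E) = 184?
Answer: 255452/1495 ≈ 170.87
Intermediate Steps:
y(Q, c) = -71 - c (y(Q, c) = -16 - (55 + c) = -16 + (-55 - c) = -71 - c)
-5640/m(202) - 26198/y(23, 59) = -5640/184 - 26198/(-71 - 1*59) = -5640*1/184 - 26198/(-71 - 59) = -705/23 - 26198/(-130) = -705/23 - 26198*(-1/130) = -705/23 + 13099/65 = 255452/1495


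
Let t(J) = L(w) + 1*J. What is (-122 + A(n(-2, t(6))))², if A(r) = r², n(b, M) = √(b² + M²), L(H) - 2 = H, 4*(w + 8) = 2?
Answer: 221841/16 ≈ 13865.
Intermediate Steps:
w = -15/2 (w = -8 + (¼)*2 = -8 + ½ = -15/2 ≈ -7.5000)
L(H) = 2 + H
t(J) = -11/2 + J (t(J) = (2 - 15/2) + 1*J = -11/2 + J)
n(b, M) = √(M² + b²)
(-122 + A(n(-2, t(6))))² = (-122 + (√((-11/2 + 6)² + (-2)²))²)² = (-122 + (√((½)² + 4))²)² = (-122 + (√(¼ + 4))²)² = (-122 + (√(17/4))²)² = (-122 + (√17/2)²)² = (-122 + 17/4)² = (-471/4)² = 221841/16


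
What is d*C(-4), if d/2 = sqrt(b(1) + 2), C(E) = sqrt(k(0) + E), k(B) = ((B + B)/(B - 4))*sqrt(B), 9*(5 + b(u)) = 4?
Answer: -4*sqrt(23)/3 ≈ -6.3944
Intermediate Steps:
b(u) = -41/9 (b(u) = -5 + (1/9)*4 = -5 + 4/9 = -41/9)
k(B) = 2*B**(3/2)/(-4 + B) (k(B) = ((2*B)/(-4 + B))*sqrt(B) = (2*B/(-4 + B))*sqrt(B) = 2*B**(3/2)/(-4 + B))
C(E) = sqrt(E) (C(E) = sqrt(2*0**(3/2)/(-4 + 0) + E) = sqrt(2*0/(-4) + E) = sqrt(2*0*(-1/4) + E) = sqrt(0 + E) = sqrt(E))
d = 2*I*sqrt(23)/3 (d = 2*sqrt(-41/9 + 2) = 2*sqrt(-23/9) = 2*(I*sqrt(23)/3) = 2*I*sqrt(23)/3 ≈ 3.1972*I)
d*C(-4) = (2*I*sqrt(23)/3)*sqrt(-4) = (2*I*sqrt(23)/3)*(2*I) = -4*sqrt(23)/3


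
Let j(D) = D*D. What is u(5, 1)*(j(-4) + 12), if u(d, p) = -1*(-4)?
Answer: 112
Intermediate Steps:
j(D) = D²
u(d, p) = 4
u(5, 1)*(j(-4) + 12) = 4*((-4)² + 12) = 4*(16 + 12) = 4*28 = 112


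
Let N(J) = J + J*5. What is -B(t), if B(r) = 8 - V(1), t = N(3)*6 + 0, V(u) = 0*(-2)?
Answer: -8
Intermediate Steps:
V(u) = 0
N(J) = 6*J (N(J) = J + 5*J = 6*J)
t = 108 (t = (6*3)*6 + 0 = 18*6 + 0 = 108 + 0 = 108)
B(r) = 8 (B(r) = 8 - 1*0 = 8 + 0 = 8)
-B(t) = -1*8 = -8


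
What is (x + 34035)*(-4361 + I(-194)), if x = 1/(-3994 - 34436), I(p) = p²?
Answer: 8704507401095/7686 ≈ 1.1325e+9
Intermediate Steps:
x = -1/38430 (x = 1/(-38430) = -1/38430 ≈ -2.6021e-5)
(x + 34035)*(-4361 + I(-194)) = (-1/38430 + 34035)*(-4361 + (-194)²) = 1307965049*(-4361 + 37636)/38430 = (1307965049/38430)*33275 = 8704507401095/7686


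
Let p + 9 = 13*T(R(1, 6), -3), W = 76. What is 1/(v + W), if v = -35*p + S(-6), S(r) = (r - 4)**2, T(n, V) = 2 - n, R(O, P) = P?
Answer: 1/2311 ≈ 0.00043271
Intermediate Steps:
S(r) = (-4 + r)**2
p = -61 (p = -9 + 13*(2 - 1*6) = -9 + 13*(2 - 6) = -9 + 13*(-4) = -9 - 52 = -61)
v = 2235 (v = -35*(-61) + (-4 - 6)**2 = 2135 + (-10)**2 = 2135 + 100 = 2235)
1/(v + W) = 1/(2235 + 76) = 1/2311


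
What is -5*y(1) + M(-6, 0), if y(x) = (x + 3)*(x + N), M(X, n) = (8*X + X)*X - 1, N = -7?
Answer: 443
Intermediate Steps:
M(X, n) = -1 + 9*X² (M(X, n) = (9*X)*X - 1 = 9*X² - 1 = -1 + 9*X²)
y(x) = (-7 + x)*(3 + x) (y(x) = (x + 3)*(x - 7) = (3 + x)*(-7 + x) = (-7 + x)*(3 + x))
-5*y(1) + M(-6, 0) = -5*(-21 + 1² - 4*1) + (-1 + 9*(-6)²) = -5*(-21 + 1 - 4) + (-1 + 9*36) = -5*(-24) + (-1 + 324) = 120 + 323 = 443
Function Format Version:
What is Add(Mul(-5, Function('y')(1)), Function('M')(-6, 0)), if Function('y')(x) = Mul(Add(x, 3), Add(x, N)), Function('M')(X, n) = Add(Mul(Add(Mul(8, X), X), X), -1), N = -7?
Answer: 443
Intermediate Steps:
Function('M')(X, n) = Add(-1, Mul(9, Pow(X, 2))) (Function('M')(X, n) = Add(Mul(Mul(9, X), X), -1) = Add(Mul(9, Pow(X, 2)), -1) = Add(-1, Mul(9, Pow(X, 2))))
Function('y')(x) = Mul(Add(-7, x), Add(3, x)) (Function('y')(x) = Mul(Add(x, 3), Add(x, -7)) = Mul(Add(3, x), Add(-7, x)) = Mul(Add(-7, x), Add(3, x)))
Add(Mul(-5, Function('y')(1)), Function('M')(-6, 0)) = Add(Mul(-5, Add(-21, Pow(1, 2), Mul(-4, 1))), Add(-1, Mul(9, Pow(-6, 2)))) = Add(Mul(-5, Add(-21, 1, -4)), Add(-1, Mul(9, 36))) = Add(Mul(-5, -24), Add(-1, 324)) = Add(120, 323) = 443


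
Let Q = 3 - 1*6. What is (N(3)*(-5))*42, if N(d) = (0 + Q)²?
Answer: -1890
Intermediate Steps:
Q = -3 (Q = 3 - 6 = -3)
N(d) = 9 (N(d) = (0 - 3)² = (-3)² = 9)
(N(3)*(-5))*42 = (9*(-5))*42 = -45*42 = -1890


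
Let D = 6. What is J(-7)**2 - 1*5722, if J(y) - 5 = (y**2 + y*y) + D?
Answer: 6159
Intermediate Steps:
J(y) = 11 + 2*y**2 (J(y) = 5 + ((y**2 + y*y) + 6) = 5 + ((y**2 + y**2) + 6) = 5 + (2*y**2 + 6) = 5 + (6 + 2*y**2) = 11 + 2*y**2)
J(-7)**2 - 1*5722 = (11 + 2*(-7)**2)**2 - 1*5722 = (11 + 2*49)**2 - 5722 = (11 + 98)**2 - 5722 = 109**2 - 5722 = 11881 - 5722 = 6159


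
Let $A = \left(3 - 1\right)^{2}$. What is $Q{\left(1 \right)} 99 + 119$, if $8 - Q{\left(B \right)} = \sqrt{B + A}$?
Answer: $911 - 99 \sqrt{5} \approx 689.63$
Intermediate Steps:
$A = 4$ ($A = 2^{2} = 4$)
$Q{\left(B \right)} = 8 - \sqrt{4 + B}$ ($Q{\left(B \right)} = 8 - \sqrt{B + 4} = 8 - \sqrt{4 + B}$)
$Q{\left(1 \right)} 99 + 119 = \left(8 - \sqrt{4 + 1}\right) 99 + 119 = \left(8 - \sqrt{5}\right) 99 + 119 = \left(792 - 99 \sqrt{5}\right) + 119 = 911 - 99 \sqrt{5}$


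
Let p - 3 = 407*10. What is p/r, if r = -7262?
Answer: -4073/7262 ≈ -0.56086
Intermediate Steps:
p = 4073 (p = 3 + 407*10 = 3 + 4070 = 4073)
p/r = 4073/(-7262) = 4073*(-1/7262) = -4073/7262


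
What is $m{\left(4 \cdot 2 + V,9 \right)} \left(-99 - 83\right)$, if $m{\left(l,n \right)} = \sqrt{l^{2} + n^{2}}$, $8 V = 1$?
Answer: $- \frac{8827}{4} \approx -2206.8$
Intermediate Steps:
$V = \frac{1}{8}$ ($V = \frac{1}{8} \cdot 1 = \frac{1}{8} \approx 0.125$)
$m{\left(4 \cdot 2 + V,9 \right)} \left(-99 - 83\right) = \sqrt{\left(4 \cdot 2 + \frac{1}{8}\right)^{2} + 9^{2}} \left(-99 - 83\right) = \sqrt{\left(8 + \frac{1}{8}\right)^{2} + 81} \left(-182\right) = \sqrt{\left(\frac{65}{8}\right)^{2} + 81} \left(-182\right) = \sqrt{\frac{4225}{64} + 81} \left(-182\right) = \sqrt{\frac{9409}{64}} \left(-182\right) = \frac{97}{8} \left(-182\right) = - \frac{8827}{4}$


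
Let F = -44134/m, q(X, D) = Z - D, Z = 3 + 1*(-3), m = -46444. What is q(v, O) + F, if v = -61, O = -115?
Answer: 2692597/23222 ≈ 115.95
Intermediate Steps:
Z = 0 (Z = 3 - 3 = 0)
q(X, D) = -D (q(X, D) = 0 - D = -D)
F = 22067/23222 (F = -44134/(-46444) = -44134*(-1/46444) = 22067/23222 ≈ 0.95026)
q(v, O) + F = -1*(-115) + 22067/23222 = 115 + 22067/23222 = 2692597/23222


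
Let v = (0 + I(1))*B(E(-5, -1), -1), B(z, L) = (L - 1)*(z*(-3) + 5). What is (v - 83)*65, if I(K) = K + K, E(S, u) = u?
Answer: -7475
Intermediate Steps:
I(K) = 2*K
B(z, L) = (-1 + L)*(5 - 3*z) (B(z, L) = (-1 + L)*(-3*z + 5) = (-1 + L)*(5 - 3*z))
v = -32 (v = (0 + 2*1)*(-5 + 3*(-1) + 5*(-1) - 3*(-1)*(-1)) = (0 + 2)*(-5 - 3 - 5 - 3) = 2*(-16) = -32)
(v - 83)*65 = (-32 - 83)*65 = -115*65 = -7475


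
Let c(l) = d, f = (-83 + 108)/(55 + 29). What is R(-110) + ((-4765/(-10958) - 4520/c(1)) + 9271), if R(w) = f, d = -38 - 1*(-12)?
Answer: 56513539153/5983068 ≈ 9445.6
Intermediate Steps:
d = -26 (d = -38 + 12 = -26)
f = 25/84 ≈ 0.29762
R(w) = 25/84
c(l) = -26
R(-110) + ((-4765/(-10958) - 4520/c(1)) + 9271) = 25/84 + ((-4765/(-10958) - 4520/(-26)) + 9271) = 25/84 + ((-4765*(-1/10958) - 4520*(-1/26)) + 9271) = 25/84 + ((4765/10958 + 2260/13) + 9271) = 25/84 + (24827025/142454 + 9271) = 25/84 + 1345518059/142454 = 56513539153/5983068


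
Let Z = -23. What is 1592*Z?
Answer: -36616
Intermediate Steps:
1592*Z = 1592*(-23) = -36616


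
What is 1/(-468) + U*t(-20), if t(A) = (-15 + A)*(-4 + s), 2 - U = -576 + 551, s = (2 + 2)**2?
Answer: -5307121/468 ≈ -11340.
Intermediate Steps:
s = 16 (s = 4**2 = 16)
U = 27 (U = 2 - (-576 + 551) = 2 - 1*(-25) = 2 + 25 = 27)
t(A) = -180 + 12*A (t(A) = (-15 + A)*(-4 + 16) = (-15 + A)*12 = -180 + 12*A)
1/(-468) + U*t(-20) = 1/(-468) + 27*(-180 + 12*(-20)) = -1/468 + 27*(-180 - 240) = -1/468 + 27*(-420) = -1/468 - 11340 = -5307121/468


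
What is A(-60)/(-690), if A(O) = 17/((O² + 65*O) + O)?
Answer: 17/248400 ≈ 6.8438e-5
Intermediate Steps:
A(O) = 17/(O² + 66*O)
A(-60)/(-690) = (17/(-60*(66 - 60)))/(-690) = (17*(-1/60)/6)*(-1/690) = (17*(-1/60)*(⅙))*(-1/690) = -17/360*(-1/690) = 17/248400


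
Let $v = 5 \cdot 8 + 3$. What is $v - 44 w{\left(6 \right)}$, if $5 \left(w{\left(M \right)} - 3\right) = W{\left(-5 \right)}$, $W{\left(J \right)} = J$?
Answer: $-45$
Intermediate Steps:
$w{\left(M \right)} = 2$ ($w{\left(M \right)} = 3 + \frac{1}{5} \left(-5\right) = 3 - 1 = 2$)
$v = 43$ ($v = 40 + 3 = 43$)
$v - 44 w{\left(6 \right)} = 43 - 88 = -45$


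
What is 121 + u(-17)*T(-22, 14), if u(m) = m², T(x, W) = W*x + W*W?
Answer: -32247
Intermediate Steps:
T(x, W) = W² + W*x (T(x, W) = W*x + W² = W² + W*x)
121 + u(-17)*T(-22, 14) = 121 + (-17)²*(14*(14 - 22)) = 121 + 289*(14*(-8)) = 121 + 289*(-112) = 121 - 32368 = -32247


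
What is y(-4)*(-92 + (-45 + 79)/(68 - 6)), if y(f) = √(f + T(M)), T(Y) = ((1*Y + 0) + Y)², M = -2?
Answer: -5670*√3/31 ≈ -316.80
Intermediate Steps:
T(Y) = 4*Y² (T(Y) = ((Y + 0) + Y)² = (Y + Y)² = (2*Y)² = 4*Y²)
y(f) = √(16 + f) (y(f) = √(f + 4*(-2)²) = √(f + 4*4) = √(f + 16) = √(16 + f))
y(-4)*(-92 + (-45 + 79)/(68 - 6)) = √(16 - 4)*(-92 + (-45 + 79)/(68 - 6)) = √12*(-92 + 34/62) = (2*√3)*(-92 + 34*(1/62)) = (2*√3)*(-92 + 17/31) = (2*√3)*(-2835/31) = -5670*√3/31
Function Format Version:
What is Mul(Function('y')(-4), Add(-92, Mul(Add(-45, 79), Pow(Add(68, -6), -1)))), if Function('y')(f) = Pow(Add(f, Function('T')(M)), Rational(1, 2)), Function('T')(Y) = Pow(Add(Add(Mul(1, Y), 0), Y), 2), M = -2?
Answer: Mul(Rational(-5670, 31), Pow(3, Rational(1, 2))) ≈ -316.80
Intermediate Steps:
Function('T')(Y) = Mul(4, Pow(Y, 2)) (Function('T')(Y) = Pow(Add(Add(Y, 0), Y), 2) = Pow(Add(Y, Y), 2) = Pow(Mul(2, Y), 2) = Mul(4, Pow(Y, 2)))
Function('y')(f) = Pow(Add(16, f), Rational(1, 2)) (Function('y')(f) = Pow(Add(f, Mul(4, Pow(-2, 2))), Rational(1, 2)) = Pow(Add(f, Mul(4, 4)), Rational(1, 2)) = Pow(Add(f, 16), Rational(1, 2)) = Pow(Add(16, f), Rational(1, 2)))
Mul(Function('y')(-4), Add(-92, Mul(Add(-45, 79), Pow(Add(68, -6), -1)))) = Mul(Pow(Add(16, -4), Rational(1, 2)), Add(-92, Mul(Add(-45, 79), Pow(Add(68, -6), -1)))) = Mul(Pow(12, Rational(1, 2)), Add(-92, Mul(34, Pow(62, -1)))) = Mul(Mul(2, Pow(3, Rational(1, 2))), Add(-92, Mul(34, Rational(1, 62)))) = Mul(Mul(2, Pow(3, Rational(1, 2))), Add(-92, Rational(17, 31))) = Mul(Mul(2, Pow(3, Rational(1, 2))), Rational(-2835, 31)) = Mul(Rational(-5670, 31), Pow(3, Rational(1, 2)))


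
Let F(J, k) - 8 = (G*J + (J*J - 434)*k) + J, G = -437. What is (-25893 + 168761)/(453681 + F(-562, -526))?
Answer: -142868/165206939 ≈ -0.00086478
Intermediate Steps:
F(J, k) = 8 - 436*J + k*(-434 + J²) (F(J, k) = 8 + ((-437*J + (J*J - 434)*k) + J) = 8 + ((-437*J + (J² - 434)*k) + J) = 8 + ((-437*J + (-434 + J²)*k) + J) = 8 + ((-437*J + k*(-434 + J²)) + J) = 8 + (-436*J + k*(-434 + J²)) = 8 - 436*J + k*(-434 + J²))
(-25893 + 168761)/(453681 + F(-562, -526)) = (-25893 + 168761)/(453681 + (8 - 436*(-562) - 434*(-526) - 526*(-562)²)) = 142868/(453681 + (8 + 245032 + 228284 - 526*315844)) = 142868/(453681 + (8 + 245032 + 228284 - 166133944)) = 142868/(453681 - 165660620) = 142868/(-165206939) = 142868*(-1/165206939) = -142868/165206939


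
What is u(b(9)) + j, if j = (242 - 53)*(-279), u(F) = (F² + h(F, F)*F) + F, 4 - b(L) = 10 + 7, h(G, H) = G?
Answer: -52406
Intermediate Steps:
b(L) = -13 (b(L) = 4 - (10 + 7) = 4 - 1*17 = 4 - 17 = -13)
u(F) = F + 2*F² (u(F) = (F² + F*F) + F = (F² + F²) + F = 2*F² + F = F + 2*F²)
j = -52731 (j = 189*(-279) = -52731)
u(b(9)) + j = -13*(1 + 2*(-13)) - 52731 = -13*(1 - 26) - 52731 = -13*(-25) - 52731 = 325 - 52731 = -52406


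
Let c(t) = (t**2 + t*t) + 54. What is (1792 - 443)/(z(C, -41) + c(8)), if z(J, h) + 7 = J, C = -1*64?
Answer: 1349/111 ≈ 12.153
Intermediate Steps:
C = -64
z(J, h) = -7 + J
c(t) = 54 + 2*t**2 (c(t) = (t**2 + t**2) + 54 = 2*t**2 + 54 = 54 + 2*t**2)
(1792 - 443)/(z(C, -41) + c(8)) = (1792 - 443)/((-7 - 64) + (54 + 2*8**2)) = 1349/(-71 + (54 + 2*64)) = 1349/(-71 + (54 + 128)) = 1349/(-71 + 182) = 1349/111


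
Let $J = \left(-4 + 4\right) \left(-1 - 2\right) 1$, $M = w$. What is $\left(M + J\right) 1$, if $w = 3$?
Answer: $3$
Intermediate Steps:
$M = 3$
$J = 0$ ($J = 0 \left(\left(-3\right) 1\right) = 0 \left(-3\right) = 0$)
$\left(M + J\right) 1 = \left(3 + 0\right) 1 = 3 \cdot 1 = 3$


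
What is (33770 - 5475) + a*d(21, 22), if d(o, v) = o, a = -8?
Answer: 28127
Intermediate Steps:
(33770 - 5475) + a*d(21, 22) = (33770 - 5475) - 8*21 = 28295 - 168 = 28127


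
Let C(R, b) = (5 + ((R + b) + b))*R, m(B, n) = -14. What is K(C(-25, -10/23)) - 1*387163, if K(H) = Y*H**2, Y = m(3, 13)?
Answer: -2220809227/529 ≈ -4.1981e+6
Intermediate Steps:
Y = -14
C(R, b) = R*(5 + R + 2*b) (C(R, b) = (5 + (R + 2*b))*R = (5 + R + 2*b)*R = R*(5 + R + 2*b))
K(H) = -14*H**2
K(C(-25, -10/23)) - 1*387163 = -14*625*(5 - 25 + 2*(-10/23))**2 - 1*387163 = -14*625*(5 - 25 + 2*(-10*1/23))**2 - 387163 = -14*625*(5 - 25 + 2*(-10/23))**2 - 387163 = -14*625*(5 - 25 - 20/23)**2 - 387163 = -14*(-25*(-480/23))**2 - 387163 = -14*(12000/23)**2 - 387163 = -14*144000000/529 - 387163 = -2016000000/529 - 387163 = -2220809227/529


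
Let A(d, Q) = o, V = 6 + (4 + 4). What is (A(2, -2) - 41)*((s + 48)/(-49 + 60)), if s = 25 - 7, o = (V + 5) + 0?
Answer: -132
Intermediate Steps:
V = 14 (V = 6 + 8 = 14)
o = 19 (o = (14 + 5) + 0 = 19 + 0 = 19)
s = 18
A(d, Q) = 19
(A(2, -2) - 41)*((s + 48)/(-49 + 60)) = (19 - 41)*((18 + 48)/(-49 + 60)) = -1452/11 = -22*6 = -132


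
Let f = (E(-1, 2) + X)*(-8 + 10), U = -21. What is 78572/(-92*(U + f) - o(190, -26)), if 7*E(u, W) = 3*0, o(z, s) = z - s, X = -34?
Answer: 19643/1993 ≈ 9.8560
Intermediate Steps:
E(u, W) = 0 (E(u, W) = (3*0)/7 = (⅐)*0 = 0)
f = -68 (f = (0 - 34)*(-8 + 10) = -34*2 = -68)
78572/(-92*(U + f) - o(190, -26)) = 78572/(-92*(-21 - 68) - (190 - 1*(-26))) = 78572/(-92*(-89) - (190 + 26)) = 78572/(8188 - 1*216) = 78572/(8188 - 216) = 78572/7972 = 78572*(1/7972) = 19643/1993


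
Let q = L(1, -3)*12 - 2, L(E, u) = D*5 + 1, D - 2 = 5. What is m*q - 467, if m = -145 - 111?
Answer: -110547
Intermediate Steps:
D = 7 (D = 2 + 5 = 7)
L(E, u) = 36 (L(E, u) = 7*5 + 1 = 35 + 1 = 36)
q = 430 (q = 36*12 - 2 = 432 - 2 = 430)
m = -256
m*q - 467 = -256*430 - 467 = -110080 - 467 = -110547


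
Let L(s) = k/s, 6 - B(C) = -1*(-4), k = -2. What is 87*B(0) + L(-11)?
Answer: 1916/11 ≈ 174.18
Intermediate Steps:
B(C) = 2 (B(C) = 6 - (-1)*(-4) = 6 - 1*4 = 6 - 4 = 2)
L(s) = -2/s
87*B(0) + L(-11) = 87*2 - 2/(-11) = 174 - 2*(-1/11) = 174 + 2/11 = 1916/11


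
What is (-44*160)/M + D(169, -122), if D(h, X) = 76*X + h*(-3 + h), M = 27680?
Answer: 3249242/173 ≈ 18782.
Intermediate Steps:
(-44*160)/M + D(169, -122) = -44*160/27680 + (169² - 3*169 + 76*(-122)) = -7040*1/27680 + (28561 - 507 - 9272) = -44/173 + 18782 = 3249242/173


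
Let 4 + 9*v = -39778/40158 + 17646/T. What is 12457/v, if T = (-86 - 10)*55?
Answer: -1980982895760/147232739 ≈ -13455.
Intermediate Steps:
T = -5280 (T = -96*55 = -5280)
v = -147232739/159025680 (v = -4/9 + (-39778/40158 + 17646/(-5280))/9 = -4/9 + (-39778*1/40158 + 17646*(-1/5280))/9 = -4/9 + (-19889/20079 - 2941/880)/9 = -4/9 + (⅑)*(-76554659/17669520) = -4/9 - 76554659/159025680 = -147232739/159025680 ≈ -0.92584)
12457/v = 12457/(-147232739/159025680) = 12457*(-159025680/147232739) = -1980982895760/147232739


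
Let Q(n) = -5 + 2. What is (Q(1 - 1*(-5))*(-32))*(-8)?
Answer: -768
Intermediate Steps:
Q(n) = -3
(Q(1 - 1*(-5))*(-32))*(-8) = -3*(-32)*(-8) = 96*(-8) = -768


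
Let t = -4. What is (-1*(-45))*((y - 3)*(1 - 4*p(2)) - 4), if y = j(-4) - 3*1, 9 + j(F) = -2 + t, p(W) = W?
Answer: 6435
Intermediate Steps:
j(F) = -15 (j(F) = -9 + (-2 - 4) = -9 - 6 = -15)
y = -18 (y = -15 - 3*1 = -15 - 3 = -18)
(-1*(-45))*((y - 3)*(1 - 4*p(2)) - 4) = (-1*(-45))*((-18 - 3)*(1 - 4*2) - 4) = 45*(-21*(1 - 8) - 4) = 45*(-21*(-7) - 4) = 45*(147 - 4) = 45*143 = 6435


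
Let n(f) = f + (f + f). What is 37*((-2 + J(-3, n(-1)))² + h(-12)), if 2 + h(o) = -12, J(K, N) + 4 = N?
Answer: 2479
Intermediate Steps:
n(f) = 3*f (n(f) = f + 2*f = 3*f)
J(K, N) = -4 + N
h(o) = -14 (h(o) = -2 - 12 = -14)
37*((-2 + J(-3, n(-1)))² + h(-12)) = 37*((-2 + (-4 + 3*(-1)))² - 14) = 37*((-2 + (-4 - 3))² - 14) = 37*((-2 - 7)² - 14) = 37*((-9)² - 14) = 37*(81 - 14) = 37*67 = 2479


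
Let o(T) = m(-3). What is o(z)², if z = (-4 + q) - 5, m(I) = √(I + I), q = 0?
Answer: -6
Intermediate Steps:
m(I) = √2*√I (m(I) = √(2*I) = √2*√I)
z = -9 (z = (-4 + 0) - 5 = -4 - 5 = -9)
o(T) = I*√6 (o(T) = √2*√(-3) = √2*(I*√3) = I*√6)
o(z)² = (I*√6)² = -6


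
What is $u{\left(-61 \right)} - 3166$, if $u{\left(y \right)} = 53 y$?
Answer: $-6399$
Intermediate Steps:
$u{\left(-61 \right)} - 3166 = 53 \left(-61\right) - 3166 = -3233 - 3166 = -6399$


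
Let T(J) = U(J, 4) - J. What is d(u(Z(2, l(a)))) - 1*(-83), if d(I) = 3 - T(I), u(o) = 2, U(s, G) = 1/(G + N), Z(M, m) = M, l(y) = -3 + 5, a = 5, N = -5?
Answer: 89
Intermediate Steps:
l(y) = 2
U(s, G) = 1/(-5 + G) (U(s, G) = 1/(G - 5) = 1/(-5 + G))
T(J) = -1 - J (T(J) = 1/(-5 + 4) - J = 1/(-1) - J = -1 - J)
d(I) = 4 + I (d(I) = 3 - (-1 - I) = 3 + (1 + I) = 4 + I)
d(u(Z(2, l(a)))) - 1*(-83) = (4 + 2) - 1*(-83) = 6 + 83 = 89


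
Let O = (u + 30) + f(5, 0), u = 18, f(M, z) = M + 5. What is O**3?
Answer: 195112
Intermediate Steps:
f(M, z) = 5 + M
O = 58 (O = (18 + 30) + (5 + 5) = 48 + 10 = 58)
O**3 = 58**3 = 195112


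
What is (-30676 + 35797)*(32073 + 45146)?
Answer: 395438499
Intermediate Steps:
(-30676 + 35797)*(32073 + 45146) = 5121*77219 = 395438499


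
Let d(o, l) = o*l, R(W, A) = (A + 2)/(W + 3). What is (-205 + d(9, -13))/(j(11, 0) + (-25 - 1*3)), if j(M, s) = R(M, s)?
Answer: 2254/195 ≈ 11.559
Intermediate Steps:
R(W, A) = (2 + A)/(3 + W)
j(M, s) = (2 + s)/(3 + M)
d(o, l) = l*o
(-205 + d(9, -13))/(j(11, 0) + (-25 - 1*3)) = (-205 - 13*9)/((2 + 0)/(3 + 11) + (-25 - 1*3)) = (-205 - 117)/(2/14 + (-25 - 3)) = -322/((1/14)*2 - 28) = -322/(⅐ - 28) = -322/(-195/7) = -322*(-7/195) = 2254/195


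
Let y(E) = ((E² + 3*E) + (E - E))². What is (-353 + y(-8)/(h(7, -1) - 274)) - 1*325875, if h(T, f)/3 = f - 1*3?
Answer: -46651404/143 ≈ -3.2623e+5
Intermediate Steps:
h(T, f) = -9 + 3*f (h(T, f) = 3*(f - 1*3) = 3*(f - 3) = 3*(-3 + f) = -9 + 3*f)
y(E) = (E² + 3*E)² (y(E) = ((E² + 3*E) + 0)² = (E² + 3*E)²)
(-353 + y(-8)/(h(7, -1) - 274)) - 1*325875 = (-353 + ((-8)²*(3 - 8)²)/((-9 + 3*(-1)) - 274)) - 1*325875 = (-353 + (64*(-5)²)/((-9 - 3) - 274)) - 325875 = (-353 + (64*25)/(-12 - 274)) - 325875 = (-353 + 1600/(-286)) - 325875 = (-353 - 1/286*1600) - 325875 = (-353 - 800/143) - 325875 = -51279/143 - 325875 = -46651404/143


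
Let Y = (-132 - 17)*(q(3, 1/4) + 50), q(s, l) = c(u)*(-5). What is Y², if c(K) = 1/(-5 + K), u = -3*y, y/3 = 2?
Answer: 29616689025/529 ≈ 5.5986e+7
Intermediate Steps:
y = 6 (y = 3*2 = 6)
u = -18 (u = -3*6 = -18)
q(s, l) = 5/23 (q(s, l) = -5/(-5 - 18) = -5/(-23) = -1/23*(-5) = 5/23)
Y = -172095/23 (Y = (-132 - 17)*(5/23 + 50) = -149*1155/23 = -172095/23 ≈ -7482.4)
Y² = (-172095/23)² = 29616689025/529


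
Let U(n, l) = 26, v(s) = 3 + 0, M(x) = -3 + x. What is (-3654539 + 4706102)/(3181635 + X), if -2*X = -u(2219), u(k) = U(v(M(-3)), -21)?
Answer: 1051563/3181648 ≈ 0.33051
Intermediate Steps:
v(s) = 3
u(k) = 26
X = 13 (X = -(-1)*26/2 = -½*(-26) = 13)
(-3654539 + 4706102)/(3181635 + X) = (-3654539 + 4706102)/(3181635 + 13) = 1051563/3181648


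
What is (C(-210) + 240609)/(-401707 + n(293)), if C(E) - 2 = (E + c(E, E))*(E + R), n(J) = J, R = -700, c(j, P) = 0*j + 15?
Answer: -418061/401414 ≈ -1.0415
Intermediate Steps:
c(j, P) = 15 (c(j, P) = 0 + 15 = 15)
C(E) = 2 + (-700 + E)*(15 + E) (C(E) = 2 + (E + 15)*(E - 700) = 2 + (15 + E)*(-700 + E) = 2 + (-700 + E)*(15 + E))
(C(-210) + 240609)/(-401707 + n(293)) = ((-10498 + (-210)² - 685*(-210)) + 240609)/(-401707 + 293) = ((-10498 + 44100 + 143850) + 240609)/(-401414) = (177452 + 240609)*(-1/401414) = 418061*(-1/401414) = -418061/401414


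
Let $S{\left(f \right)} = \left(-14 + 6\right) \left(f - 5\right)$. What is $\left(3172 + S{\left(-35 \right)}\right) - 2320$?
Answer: $1172$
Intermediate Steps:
$S{\left(f \right)} = 40 - 8 f$ ($S{\left(f \right)} = - 8 \left(-5 + f\right) = 40 - 8 f$)
$\left(3172 + S{\left(-35 \right)}\right) - 2320 = \left(3172 + \left(40 - -280\right)\right) - 2320 = \left(3172 + \left(40 + 280\right)\right) - 2320 = \left(3172 + 320\right) - 2320 = 3492 - 2320 = 1172$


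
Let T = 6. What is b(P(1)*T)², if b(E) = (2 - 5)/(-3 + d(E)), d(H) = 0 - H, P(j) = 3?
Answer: 1/49 ≈ 0.020408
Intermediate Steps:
d(H) = -H
b(E) = -3/(-3 - E) (b(E) = (2 - 5)/(-3 - E) = -3/(-3 - E))
b(P(1)*T)² = (3/(3 + 3*6))² = (3/(3 + 18))² = (3/21)² = (3*(1/21))² = (⅐)² = 1/49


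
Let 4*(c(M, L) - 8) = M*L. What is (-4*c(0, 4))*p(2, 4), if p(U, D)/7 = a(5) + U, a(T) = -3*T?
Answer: 2912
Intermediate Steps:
c(M, L) = 8 + L*M/4 (c(M, L) = 8 + (M*L)/4 = 8 + (L*M)/4 = 8 + L*M/4)
p(U, D) = -105 + 7*U (p(U, D) = 7*(-3*5 + U) = 7*(-15 + U) = -105 + 7*U)
(-4*c(0, 4))*p(2, 4) = (-4*(8 + (¼)*4*0))*(-105 + 7*2) = (-4*(8 + 0))*(-105 + 14) = -4*8*(-91) = -32*(-91) = 2912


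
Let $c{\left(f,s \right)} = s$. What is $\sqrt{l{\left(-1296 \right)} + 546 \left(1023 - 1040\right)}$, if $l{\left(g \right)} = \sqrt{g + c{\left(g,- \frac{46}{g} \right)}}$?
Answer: $\frac{\sqrt{-334152 + i \sqrt{1679570}}}{6} \approx 0.18683 + 96.343 i$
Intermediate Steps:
$l{\left(g \right)} = \sqrt{g - \frac{46}{g}}$
$\sqrt{l{\left(-1296 \right)} + 546 \left(1023 - 1040\right)} = \sqrt{\sqrt{-1296 - \frac{46}{-1296}} + 546 \left(1023 - 1040\right)} = \sqrt{\sqrt{-1296 - - \frac{23}{648}} + 546 \left(-17\right)} = \sqrt{\sqrt{-1296 + \frac{23}{648}} - 9282} = \sqrt{\sqrt{- \frac{839785}{648}} - 9282} = \sqrt{\frac{i \sqrt{1679570}}{36} - 9282} = \sqrt{-9282 + \frac{i \sqrt{1679570}}{36}}$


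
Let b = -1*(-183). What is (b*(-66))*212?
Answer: -2560536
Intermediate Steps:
b = 183
(b*(-66))*212 = (183*(-66))*212 = -12078*212 = -2560536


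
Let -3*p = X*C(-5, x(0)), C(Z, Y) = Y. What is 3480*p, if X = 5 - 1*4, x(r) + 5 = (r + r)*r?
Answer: 5800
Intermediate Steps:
x(r) = -5 + 2*r² (x(r) = -5 + (r + r)*r = -5 + (2*r)*r = -5 + 2*r²)
X = 1 (X = 5 - 4 = 1)
p = 5/3 (p = -(-5 + 2*0²)/3 = -(-5 + 2*0)/3 = -(-5 + 0)/3 = -(-5)/3 = -⅓*(-5) = 5/3 ≈ 1.6667)
3480*p = 3480*(5/3) = 5800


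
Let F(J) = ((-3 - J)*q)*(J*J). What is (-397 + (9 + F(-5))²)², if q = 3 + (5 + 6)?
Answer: 252289216656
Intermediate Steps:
q = 14 (q = 3 + 11 = 14)
F(J) = J²*(-42 - 14*J) (F(J) = ((-3 - J)*14)*(J*J) = (-42 - 14*J)*J² = J²*(-42 - 14*J))
(-397 + (9 + F(-5))²)² = (-397 + (9 + 14*(-5)²*(-3 - 1*(-5)))²)² = (-397 + (9 + 14*25*(-3 + 5))²)² = (-397 + (9 + 14*25*2)²)² = (-397 + (9 + 700)²)² = (-397 + 709²)² = (-397 + 502681)² = 502284² = 252289216656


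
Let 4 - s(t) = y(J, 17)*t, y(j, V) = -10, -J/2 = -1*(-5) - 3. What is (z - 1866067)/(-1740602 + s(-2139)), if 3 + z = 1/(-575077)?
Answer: 1073133937391/1013278773076 ≈ 1.0591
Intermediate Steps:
J = -4 (J = -2*(-1*(-5) - 3) = -2*(5 - 3) = -2*2 = -4)
z = -1725232/575077 (z = -3 + 1/(-575077) = -3 - 1/575077 = -1725232/575077 ≈ -3.0000)
s(t) = 4 + 10*t (s(t) = 4 - (-10)*t = 4 + 10*t)
(z - 1866067)/(-1740602 + s(-2139)) = (-1725232/575077 - 1866067)/(-1740602 + (4 + 10*(-2139))) = -1073133937391/(575077*(-1740602 + (4 - 21390))) = -1073133937391/(575077*(-1740602 - 21386)) = -1073133937391/575077/(-1761988) = -1073133937391/575077*(-1/1761988) = 1073133937391/1013278773076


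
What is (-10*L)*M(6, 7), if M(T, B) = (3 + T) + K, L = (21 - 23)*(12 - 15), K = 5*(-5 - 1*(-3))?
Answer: 60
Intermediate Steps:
K = -10 (K = 5*(-5 + 3) = 5*(-2) = -10)
L = 6 (L = -2*(-3) = 6)
M(T, B) = -7 + T (M(T, B) = (3 + T) - 10 = -7 + T)
(-10*L)*M(6, 7) = (-10*6)*(-7 + 6) = -60*(-1) = 60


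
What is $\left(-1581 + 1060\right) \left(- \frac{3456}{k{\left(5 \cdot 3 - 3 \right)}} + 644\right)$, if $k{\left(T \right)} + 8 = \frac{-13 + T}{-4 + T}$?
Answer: $- \frac{36213668}{65} \approx -5.5713 \cdot 10^{5}$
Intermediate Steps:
$k{\left(T \right)} = -8 + \frac{-13 + T}{-4 + T}$
$\left(-1581 + 1060\right) \left(- \frac{3456}{k{\left(5 \cdot 3 - 3 \right)}} + 644\right) = \left(-1581 + 1060\right) \left(- \frac{3456}{\frac{1}{-4 + \left(5 \cdot 3 - 3\right)} \left(19 - 7 \left(5 \cdot 3 - 3\right)\right)} + 644\right) = - 521 \left(- \frac{3456}{\frac{1}{-4 + \left(15 - 3\right)} \left(19 - 7 \left(15 - 3\right)\right)} + 644\right) = - 521 \left(- \frac{3456}{\frac{1}{-4 + 12} \left(19 - 84\right)} + 644\right) = - 521 \left(- \frac{3456}{\frac{1}{8} \left(19 - 84\right)} + 644\right) = - 521 \left(- \frac{3456}{\frac{1}{8} \left(-65\right)} + 644\right) = - 521 \left(- \frac{3456}{- \frac{65}{8}} + 644\right) = - 521 \left(\left(-3456\right) \left(- \frac{8}{65}\right) + 644\right) = - 521 \left(\frac{27648}{65} + 644\right) = \left(-521\right) \frac{69508}{65} = - \frac{36213668}{65}$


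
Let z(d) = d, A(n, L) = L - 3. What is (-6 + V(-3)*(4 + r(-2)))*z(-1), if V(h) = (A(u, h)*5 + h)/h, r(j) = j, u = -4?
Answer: -16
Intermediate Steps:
A(n, L) = -3 + L
V(h) = (-15 + 6*h)/h (V(h) = ((-3 + h)*5 + h)/h = ((-15 + 5*h) + h)/h = (-15 + 6*h)/h)
(-6 + V(-3)*(4 + r(-2)))*z(-1) = (-6 + (6 - 15/(-3))*(4 - 2))*(-1) = (-6 + (6 - 15*(-1/3))*2)*(-1) = (-6 + (6 + 5)*2)*(-1) = (-6 + 11*2)*(-1) = (-6 + 22)*(-1) = 16*(-1) = -16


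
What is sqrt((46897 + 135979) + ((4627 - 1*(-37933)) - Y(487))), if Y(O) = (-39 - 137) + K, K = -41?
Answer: sqrt(225653) ≈ 475.03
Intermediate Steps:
Y(O) = -217 (Y(O) = (-39 - 137) - 41 = -176 - 41 = -217)
sqrt((46897 + 135979) + ((4627 - 1*(-37933)) - Y(487))) = sqrt((46897 + 135979) + ((4627 - 1*(-37933)) - 1*(-217))) = sqrt(182876 + ((4627 + 37933) + 217)) = sqrt(182876 + (42560 + 217)) = sqrt(182876 + 42777) = sqrt(225653)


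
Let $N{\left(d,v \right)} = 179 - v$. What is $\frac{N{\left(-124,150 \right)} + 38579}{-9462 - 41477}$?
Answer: $- \frac{2032}{2681} \approx -0.75793$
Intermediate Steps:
$\frac{N{\left(-124,150 \right)} + 38579}{-9462 - 41477} = \frac{\left(179 - 150\right) + 38579}{-9462 - 41477} = \frac{\left(179 - 150\right) + 38579}{-50939} = \left(29 + 38579\right) \left(- \frac{1}{50939}\right) = 38608 \left(- \frac{1}{50939}\right) = - \frac{2032}{2681}$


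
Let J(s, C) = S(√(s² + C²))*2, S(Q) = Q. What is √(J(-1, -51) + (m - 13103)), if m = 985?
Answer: √(-12118 + 2*√2602) ≈ 109.62*I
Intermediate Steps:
J(s, C) = 2*√(C² + s²) (J(s, C) = √(s² + C²)*2 = √(C² + s²)*2 = 2*√(C² + s²))
√(J(-1, -51) + (m - 13103)) = √(2*√((-51)² + (-1)²) + (985 - 13103)) = √(2*√(2601 + 1) - 12118) = √(2*√2602 - 12118) = √(-12118 + 2*√2602)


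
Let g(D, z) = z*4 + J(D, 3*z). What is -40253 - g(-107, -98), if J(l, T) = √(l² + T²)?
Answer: -39861 - √97885 ≈ -40174.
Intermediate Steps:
J(l, T) = √(T² + l²)
g(D, z) = √(D² + 9*z²) + 4*z (g(D, z) = z*4 + √((3*z)² + D²) = 4*z + √(9*z² + D²) = 4*z + √(D² + 9*z²) = √(D² + 9*z²) + 4*z)
-40253 - g(-107, -98) = -40253 - (√((-107)² + 9*(-98)²) + 4*(-98)) = -40253 - (√(11449 + 9*9604) - 392) = -40253 - (√(11449 + 86436) - 392) = -40253 - (√97885 - 392) = -40253 - (-392 + √97885) = -40253 + (392 - √97885) = -39861 - √97885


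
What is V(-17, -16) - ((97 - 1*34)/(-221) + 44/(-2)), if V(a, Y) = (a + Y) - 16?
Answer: -5904/221 ≈ -26.715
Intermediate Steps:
V(a, Y) = -16 + Y + a (V(a, Y) = (Y + a) - 16 = -16 + Y + a)
V(-17, -16) - ((97 - 1*34)/(-221) + 44/(-2)) = (-16 - 16 - 17) - ((97 - 1*34)/(-221) + 44/(-2)) = -49 - ((97 - 34)*(-1/221) + 44*(-1/2)) = -49 - (63*(-1/221) - 22) = -49 - (-63/221 - 22) = -49 - 1*(-4925/221) = -49 + 4925/221 = -5904/221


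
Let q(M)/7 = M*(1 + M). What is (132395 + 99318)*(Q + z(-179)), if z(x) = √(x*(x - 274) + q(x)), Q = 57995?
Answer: 13438195435 + 231713*√304121 ≈ 1.3566e+10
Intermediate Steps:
q(M) = 7*M*(1 + M) (q(M) = 7*(M*(1 + M)) = 7*M*(1 + M))
z(x) = √(x*(-274 + x) + 7*x*(1 + x)) (z(x) = √(x*(x - 274) + 7*x*(1 + x)) = √(x*(-274 + x) + 7*x*(1 + x)))
(132395 + 99318)*(Q + z(-179)) = (132395 + 99318)*(57995 + √(-179*(-267 + 8*(-179)))) = 231713*(57995 + √(-179*(-267 - 1432))) = 231713*(57995 + √(-179*(-1699))) = 231713*(57995 + √304121) = 13438195435 + 231713*√304121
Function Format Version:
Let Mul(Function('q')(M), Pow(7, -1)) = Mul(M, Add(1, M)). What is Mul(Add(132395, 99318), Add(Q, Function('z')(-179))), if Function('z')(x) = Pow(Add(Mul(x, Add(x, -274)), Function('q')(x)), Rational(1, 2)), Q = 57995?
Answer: Add(13438195435, Mul(231713, Pow(304121, Rational(1, 2)))) ≈ 1.3566e+10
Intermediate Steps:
Function('q')(M) = Mul(7, M, Add(1, M)) (Function('q')(M) = Mul(7, Mul(M, Add(1, M))) = Mul(7, M, Add(1, M)))
Function('z')(x) = Pow(Add(Mul(x, Add(-274, x)), Mul(7, x, Add(1, x))), Rational(1, 2)) (Function('z')(x) = Pow(Add(Mul(x, Add(x, -274)), Mul(7, x, Add(1, x))), Rational(1, 2)) = Pow(Add(Mul(x, Add(-274, x)), Mul(7, x, Add(1, x))), Rational(1, 2)))
Mul(Add(132395, 99318), Add(Q, Function('z')(-179))) = Mul(Add(132395, 99318), Add(57995, Pow(Mul(-179, Add(-267, Mul(8, -179))), Rational(1, 2)))) = Mul(231713, Add(57995, Pow(Mul(-179, Add(-267, -1432)), Rational(1, 2)))) = Mul(231713, Add(57995, Pow(Mul(-179, -1699), Rational(1, 2)))) = Mul(231713, Add(57995, Pow(304121, Rational(1, 2)))) = Add(13438195435, Mul(231713, Pow(304121, Rational(1, 2))))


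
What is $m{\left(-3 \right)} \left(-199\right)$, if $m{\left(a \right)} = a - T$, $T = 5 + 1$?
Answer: $1791$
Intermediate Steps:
$T = 6$
$m{\left(a \right)} = -6 + a$ ($m{\left(a \right)} = a - 6 = -6 + a$)
$m{\left(-3 \right)} \left(-199\right) = \left(-6 - 3\right) \left(-199\right) = \left(-9\right) \left(-199\right) = 1791$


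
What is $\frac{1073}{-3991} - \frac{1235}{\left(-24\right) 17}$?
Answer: $\frac{4491101}{1628328} \approx 2.7581$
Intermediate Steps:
$\frac{1073}{-3991} - \frac{1235}{\left(-24\right) 17} = 1073 \left(- \frac{1}{3991}\right) - \frac{1235}{-408} = - \frac{1073}{3991} - - \frac{1235}{408} = - \frac{1073}{3991} + \frac{1235}{408} = \frac{4491101}{1628328}$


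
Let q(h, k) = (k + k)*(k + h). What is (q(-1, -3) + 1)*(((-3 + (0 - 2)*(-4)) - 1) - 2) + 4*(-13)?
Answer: -2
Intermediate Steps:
q(h, k) = 2*k*(h + k) (q(h, k) = (2*k)*(h + k) = 2*k*(h + k))
(q(-1, -3) + 1)*(((-3 + (0 - 2)*(-4)) - 1) - 2) + 4*(-13) = (2*(-3)*(-1 - 3) + 1)*(((-3 + (0 - 2)*(-4)) - 1) - 2) + 4*(-13) = (2*(-3)*(-4) + 1)*(((-3 - 2*(-4)) - 1) - 2) - 52 = (24 + 1)*(((-3 + 8) - 1) - 2) - 52 = 25*((5 - 1) - 2) - 52 = 25*(4 - 2) - 52 = 25*2 - 52 = 50 - 52 = -2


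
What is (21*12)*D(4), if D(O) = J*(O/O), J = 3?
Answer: 756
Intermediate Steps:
D(O) = 3 (D(O) = 3*(O/O) = 3*1 = 3)
(21*12)*D(4) = (21*12)*3 = 252*3 = 756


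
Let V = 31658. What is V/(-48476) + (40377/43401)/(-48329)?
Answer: -11067577472289/16946619235034 ≈ -0.65308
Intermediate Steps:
V/(-48476) + (40377/43401)/(-48329) = 31658/(-48476) + (40377/43401)/(-48329) = 31658*(-1/48476) + (40377*(1/43401))*(-1/48329) = -15829/24238 + (13459/14467)*(-1/48329) = -15829/24238 - 13459/699175643 = -11067577472289/16946619235034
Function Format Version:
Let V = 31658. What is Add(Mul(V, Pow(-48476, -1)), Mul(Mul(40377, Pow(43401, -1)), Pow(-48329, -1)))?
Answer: Rational(-11067577472289, 16946619235034) ≈ -0.65308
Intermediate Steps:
Add(Mul(V, Pow(-48476, -1)), Mul(Mul(40377, Pow(43401, -1)), Pow(-48329, -1))) = Add(Mul(31658, Pow(-48476, -1)), Mul(Mul(40377, Pow(43401, -1)), Pow(-48329, -1))) = Add(Mul(31658, Rational(-1, 48476)), Mul(Mul(40377, Rational(1, 43401)), Rational(-1, 48329))) = Add(Rational(-15829, 24238), Mul(Rational(13459, 14467), Rational(-1, 48329))) = Add(Rational(-15829, 24238), Rational(-13459, 699175643)) = Rational(-11067577472289, 16946619235034)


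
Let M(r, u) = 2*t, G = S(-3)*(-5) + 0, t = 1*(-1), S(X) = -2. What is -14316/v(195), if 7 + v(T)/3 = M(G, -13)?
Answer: 4772/9 ≈ 530.22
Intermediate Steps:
t = -1
G = 10 (G = -2*(-5) + 0 = 10 + 0 = 10)
M(r, u) = -2 (M(r, u) = 2*(-1) = -2)
v(T) = -27 (v(T) = -21 + 3*(-2) = -21 - 6 = -27)
-14316/v(195) = -14316/(-27) = -14316*(-1/27) = 4772/9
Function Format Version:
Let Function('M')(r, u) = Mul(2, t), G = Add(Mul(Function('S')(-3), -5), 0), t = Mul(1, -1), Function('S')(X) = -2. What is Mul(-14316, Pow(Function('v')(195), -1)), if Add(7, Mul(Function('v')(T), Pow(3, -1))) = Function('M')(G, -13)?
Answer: Rational(4772, 9) ≈ 530.22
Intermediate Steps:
t = -1
G = 10 (G = Add(Mul(-2, -5), 0) = Add(10, 0) = 10)
Function('M')(r, u) = -2 (Function('M')(r, u) = Mul(2, -1) = -2)
Function('v')(T) = -27 (Function('v')(T) = Add(-21, Mul(3, -2)) = Add(-21, -6) = -27)
Mul(-14316, Pow(Function('v')(195), -1)) = Mul(-14316, Pow(-27, -1)) = Mul(-14316, Rational(-1, 27)) = Rational(4772, 9)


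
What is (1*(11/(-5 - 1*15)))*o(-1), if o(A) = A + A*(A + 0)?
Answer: 0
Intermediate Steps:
o(A) = A + A**2 (o(A) = A + A*A = A + A**2)
(1*(11/(-5 - 1*15)))*o(-1) = (1*(11/(-5 - 1*15)))*(-(1 - 1)) = (1*(11/(-5 - 15)))*(-1*0) = (1*(11/(-20)))*0 = (1*(11*(-1/20)))*0 = (1*(-11/20))*0 = -11/20*0 = 0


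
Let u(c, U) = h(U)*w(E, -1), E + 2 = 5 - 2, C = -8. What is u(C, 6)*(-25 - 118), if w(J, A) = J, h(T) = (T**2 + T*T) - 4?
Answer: -9724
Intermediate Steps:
h(T) = -4 + 2*T**2 (h(T) = (T**2 + T**2) - 4 = 2*T**2 - 4 = -4 + 2*T**2)
E = 1 (E = -2 + (5 - 2) = -2 + 3 = 1)
u(c, U) = -4 + 2*U**2 (u(c, U) = (-4 + 2*U**2)*1 = -4 + 2*U**2)
u(C, 6)*(-25 - 118) = (-4 + 2*6**2)*(-25 - 118) = (-4 + 2*36)*(-143) = (-4 + 72)*(-143) = 68*(-143) = -9724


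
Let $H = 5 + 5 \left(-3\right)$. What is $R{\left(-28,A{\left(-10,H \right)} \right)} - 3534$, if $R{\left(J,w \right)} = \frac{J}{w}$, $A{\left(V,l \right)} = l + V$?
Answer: $- \frac{17663}{5} \approx -3532.6$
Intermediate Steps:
$H = -10$ ($H = 5 - 15 = -10$)
$A{\left(V,l \right)} = V + l$
$R{\left(-28,A{\left(-10,H \right)} \right)} - 3534 = - \frac{28}{-10 - 10} - 3534 = - \frac{28}{-20} - 3534 = \left(-28\right) \left(- \frac{1}{20}\right) - 3534 = \frac{7}{5} - 3534 = - \frac{17663}{5}$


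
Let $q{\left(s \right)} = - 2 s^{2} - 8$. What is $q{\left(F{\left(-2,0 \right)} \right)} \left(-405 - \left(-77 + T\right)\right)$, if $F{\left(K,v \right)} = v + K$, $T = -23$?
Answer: $4880$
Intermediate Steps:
$F{\left(K,v \right)} = K + v$
$q{\left(s \right)} = -8 - 2 s^{2}$
$q{\left(F{\left(-2,0 \right)} \right)} \left(-405 - \left(-77 + T\right)\right) = \left(-8 - 2 \left(-2 + 0\right)^{2}\right) \left(-405 + \left(77 - -23\right)\right) = \left(-8 - 2 \left(-2\right)^{2}\right) \left(-405 + \left(77 + 23\right)\right) = \left(-8 - 8\right) \left(-405 + 100\right) = \left(-8 - 8\right) \left(-305\right) = \left(-16\right) \left(-305\right) = 4880$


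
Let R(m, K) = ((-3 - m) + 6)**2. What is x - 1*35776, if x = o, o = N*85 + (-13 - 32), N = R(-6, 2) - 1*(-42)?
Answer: -25366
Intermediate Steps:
R(m, K) = (3 - m)**2
N = 123 (N = (-3 - 6)**2 - 1*(-42) = (-9)**2 + 42 = 81 + 42 = 123)
o = 10410 (o = 123*85 + (-13 - 32) = 10455 - 45 = 10410)
x = 10410
x - 1*35776 = 10410 - 1*35776 = 10410 - 35776 = -25366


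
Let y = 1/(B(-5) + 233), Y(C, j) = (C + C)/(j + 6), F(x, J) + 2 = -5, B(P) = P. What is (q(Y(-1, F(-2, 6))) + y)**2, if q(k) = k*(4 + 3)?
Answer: 10195249/51984 ≈ 196.12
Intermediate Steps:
F(x, J) = -7 (F(x, J) = -2 - 5 = -7)
Y(C, j) = 2*C/(6 + j) (Y(C, j) = (2*C)/(6 + j) = 2*C/(6 + j))
q(k) = 7*k (q(k) = k*7 = 7*k)
y = 1/228 (y = 1/(-5 + 233) = 1/228 ≈ 0.0043860)
(q(Y(-1, F(-2, 6))) + y)**2 = (7*(2*(-1)/(6 - 7)) + 1/228)**2 = (7*(2*(-1)/(-1)) + 1/228)**2 = (7*(2*(-1)*(-1)) + 1/228)**2 = (7*2 + 1/228)**2 = (14 + 1/228)**2 = (3193/228)**2 = 10195249/51984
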